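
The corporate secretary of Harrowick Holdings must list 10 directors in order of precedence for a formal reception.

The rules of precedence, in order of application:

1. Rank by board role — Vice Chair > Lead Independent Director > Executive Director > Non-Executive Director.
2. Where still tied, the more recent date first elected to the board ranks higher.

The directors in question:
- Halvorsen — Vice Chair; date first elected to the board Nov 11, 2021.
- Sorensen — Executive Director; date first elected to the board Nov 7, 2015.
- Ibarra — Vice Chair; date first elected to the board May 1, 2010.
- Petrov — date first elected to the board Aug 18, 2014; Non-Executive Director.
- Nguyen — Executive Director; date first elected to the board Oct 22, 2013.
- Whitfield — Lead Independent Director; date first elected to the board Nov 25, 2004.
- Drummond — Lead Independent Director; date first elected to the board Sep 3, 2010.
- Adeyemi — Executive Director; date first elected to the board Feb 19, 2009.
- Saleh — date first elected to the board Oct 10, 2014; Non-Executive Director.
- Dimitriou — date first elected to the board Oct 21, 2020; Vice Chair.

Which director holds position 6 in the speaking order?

By board role: Halvorsen, Dimitriou and Ibarra (Vice Chair); then Drummond and Whitfield (Lead Independent Director); then Sorensen, Nguyen and Adeyemi (Executive Director); then Saleh and Petrov (Non-Executive Director).
Among Halvorsen, Dimitriou and Ibarra, by date first elected to the board (later first): Halvorsen (Nov 11, 2021) before Dimitriou (Oct 21, 2020) before Ibarra (May 1, 2010).
Among Drummond and Whitfield, by date first elected to the board (later first): Drummond (Sep 3, 2010) before Whitfield (Nov 25, 2004).
Among Sorensen, Nguyen and Adeyemi, by date first elected to the board (later first): Sorensen (Nov 7, 2015) before Nguyen (Oct 22, 2013) before Adeyemi (Feb 19, 2009).
Among Saleh and Petrov, by date first elected to the board (later first): Saleh (Oct 10, 2014) before Petrov (Aug 18, 2014).
Order: Halvorsen, Dimitriou, Ibarra, Drummond, Whitfield, Sorensen, Nguyen, Adeyemi, Saleh, Petrov.

Sorensen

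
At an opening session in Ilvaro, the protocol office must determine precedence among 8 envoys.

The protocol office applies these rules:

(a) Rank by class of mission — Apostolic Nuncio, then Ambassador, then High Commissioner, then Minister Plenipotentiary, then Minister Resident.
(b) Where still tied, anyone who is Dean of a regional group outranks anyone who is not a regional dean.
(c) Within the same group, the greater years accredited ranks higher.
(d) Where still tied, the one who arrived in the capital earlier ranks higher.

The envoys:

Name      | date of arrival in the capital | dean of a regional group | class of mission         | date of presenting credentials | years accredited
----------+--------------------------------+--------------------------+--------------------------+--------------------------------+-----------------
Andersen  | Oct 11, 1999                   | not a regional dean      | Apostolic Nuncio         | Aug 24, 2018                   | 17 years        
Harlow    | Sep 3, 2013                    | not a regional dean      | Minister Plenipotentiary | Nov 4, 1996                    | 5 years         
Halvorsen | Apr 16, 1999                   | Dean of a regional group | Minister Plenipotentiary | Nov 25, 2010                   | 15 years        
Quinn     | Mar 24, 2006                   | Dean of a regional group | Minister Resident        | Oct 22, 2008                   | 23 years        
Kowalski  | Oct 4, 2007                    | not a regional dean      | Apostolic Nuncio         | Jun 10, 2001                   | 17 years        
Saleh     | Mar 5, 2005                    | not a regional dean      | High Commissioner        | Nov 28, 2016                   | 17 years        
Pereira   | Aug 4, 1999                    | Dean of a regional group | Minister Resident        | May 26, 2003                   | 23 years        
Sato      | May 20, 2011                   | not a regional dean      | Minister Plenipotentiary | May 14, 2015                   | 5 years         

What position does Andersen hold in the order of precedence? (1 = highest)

1

By class of mission: Andersen and Kowalski (Apostolic Nuncio); then Saleh (High Commissioner); then Halvorsen, Sato and Harlow (Minister Plenipotentiary); then Pereira and Quinn (Minister Resident).
Andersen and Kowalski are each not a regional dean, so the next rule applies.
Andersen and Kowalski both have years accredited 17 years, so the next rule applies.
Among Andersen and Kowalski, by date of arrival in the capital (earlier first): Andersen (Oct 11, 1999) before Kowalski (Oct 4, 2007).
Among Halvorsen, Sato and Harlow, Dean of a regional group before not a regional dean: Halvorsen (Dean of a regional group) before Sato and Harlow (not a regional dean).
Sato and Harlow both have years accredited 5 years, so the next rule applies.
Among Sato and Harlow, by date of arrival in the capital (earlier first): Sato (May 20, 2011) before Harlow (Sep 3, 2013).
Pereira and Quinn are each Dean of a regional group, so the next rule applies.
Pereira and Quinn both have years accredited 23 years, so the next rule applies.
Among Pereira and Quinn, by date of arrival in the capital (earlier first): Pereira (Aug 4, 1999) before Quinn (Mar 24, 2006).
Order: Andersen, Kowalski, Saleh, Halvorsen, Sato, Harlow, Pereira, Quinn. So position 1.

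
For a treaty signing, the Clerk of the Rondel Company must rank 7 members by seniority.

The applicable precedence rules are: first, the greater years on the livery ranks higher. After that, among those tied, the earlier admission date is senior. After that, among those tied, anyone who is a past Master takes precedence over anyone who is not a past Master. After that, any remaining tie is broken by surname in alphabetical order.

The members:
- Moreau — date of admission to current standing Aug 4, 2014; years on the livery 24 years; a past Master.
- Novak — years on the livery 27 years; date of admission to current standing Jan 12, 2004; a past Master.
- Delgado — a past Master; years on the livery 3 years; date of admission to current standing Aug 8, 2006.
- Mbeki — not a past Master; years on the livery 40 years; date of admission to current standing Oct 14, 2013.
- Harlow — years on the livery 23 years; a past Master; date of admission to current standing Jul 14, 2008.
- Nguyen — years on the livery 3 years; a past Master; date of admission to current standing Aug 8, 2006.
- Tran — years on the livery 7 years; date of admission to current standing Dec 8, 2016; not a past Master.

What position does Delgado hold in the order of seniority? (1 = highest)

6

By years on the livery (higher first): Mbeki (40 years); then Novak (27 years); then Moreau (24 years); then Harlow (23 years); then Tran (7 years); then Delgado and Nguyen (both 3 years).
Delgado and Nguyen both have date of admission to current standing Aug 8, 2006, so the next rule applies.
Delgado and Nguyen are each a past Master, so the next rule applies.
Among Delgado and Nguyen, alphabetically by surname: Delgado before Nguyen.
Order: Mbeki, Novak, Moreau, Harlow, Tran, Delgado, Nguyen. So position 6.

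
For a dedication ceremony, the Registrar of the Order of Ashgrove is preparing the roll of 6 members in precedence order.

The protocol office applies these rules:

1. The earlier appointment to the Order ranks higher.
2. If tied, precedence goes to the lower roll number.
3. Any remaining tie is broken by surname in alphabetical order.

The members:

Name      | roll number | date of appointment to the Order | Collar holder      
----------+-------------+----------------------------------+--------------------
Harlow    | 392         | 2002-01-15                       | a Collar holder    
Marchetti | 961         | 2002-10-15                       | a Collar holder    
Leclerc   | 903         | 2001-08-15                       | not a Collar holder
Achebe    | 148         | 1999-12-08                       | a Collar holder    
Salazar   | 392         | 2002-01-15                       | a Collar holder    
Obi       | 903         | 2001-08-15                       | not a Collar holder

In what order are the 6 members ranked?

By date of appointment to the Order (earlier first): Achebe (1999-12-08); then Leclerc and Obi (both 2001-08-15); then Harlow and Salazar (both 2002-01-15); then Marchetti (2002-10-15).
Leclerc and Obi both have roll number 903, so the next rule applies.
Among Leclerc and Obi, alphabetically by surname: Leclerc before Obi.
Harlow and Salazar both have roll number 392, so the next rule applies.
Among Harlow and Salazar, alphabetically by surname: Harlow before Salazar.
Full order: Achebe, Leclerc, Obi, Harlow, Salazar, Marchetti.

Achebe, Leclerc, Obi, Harlow, Salazar, Marchetti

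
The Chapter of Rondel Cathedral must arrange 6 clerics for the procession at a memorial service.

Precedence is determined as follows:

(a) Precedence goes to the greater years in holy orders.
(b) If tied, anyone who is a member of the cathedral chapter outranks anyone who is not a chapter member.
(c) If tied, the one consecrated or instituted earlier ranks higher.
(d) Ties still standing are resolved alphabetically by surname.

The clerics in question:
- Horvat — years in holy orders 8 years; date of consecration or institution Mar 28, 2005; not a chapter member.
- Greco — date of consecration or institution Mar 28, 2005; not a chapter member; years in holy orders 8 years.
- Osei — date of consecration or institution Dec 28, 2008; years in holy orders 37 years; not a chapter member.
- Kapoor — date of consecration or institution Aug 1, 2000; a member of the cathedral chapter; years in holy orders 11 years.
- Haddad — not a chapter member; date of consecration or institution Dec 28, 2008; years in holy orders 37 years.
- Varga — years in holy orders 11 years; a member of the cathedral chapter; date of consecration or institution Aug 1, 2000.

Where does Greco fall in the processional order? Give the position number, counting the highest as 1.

By years in holy orders (higher first): Haddad and Osei (both 37 years); then Kapoor and Varga (both 11 years); then Greco and Horvat (both 8 years).
Haddad and Osei are each not a chapter member, so the next rule applies.
Haddad and Osei both have date of consecration or institution Dec 28, 2008, so the next rule applies.
Among Haddad and Osei, alphabetically by surname: Haddad before Osei.
Kapoor and Varga are each a member of the cathedral chapter, so the next rule applies.
Kapoor and Varga both have date of consecration or institution Aug 1, 2000, so the next rule applies.
Among Kapoor and Varga, alphabetically by surname: Kapoor before Varga.
Greco and Horvat are each not a chapter member, so the next rule applies.
Greco and Horvat both have date of consecration or institution Mar 28, 2005, so the next rule applies.
Among Greco and Horvat, alphabetically by surname: Greco before Horvat.
Order: Haddad, Osei, Kapoor, Varga, Greco, Horvat. So position 5.

5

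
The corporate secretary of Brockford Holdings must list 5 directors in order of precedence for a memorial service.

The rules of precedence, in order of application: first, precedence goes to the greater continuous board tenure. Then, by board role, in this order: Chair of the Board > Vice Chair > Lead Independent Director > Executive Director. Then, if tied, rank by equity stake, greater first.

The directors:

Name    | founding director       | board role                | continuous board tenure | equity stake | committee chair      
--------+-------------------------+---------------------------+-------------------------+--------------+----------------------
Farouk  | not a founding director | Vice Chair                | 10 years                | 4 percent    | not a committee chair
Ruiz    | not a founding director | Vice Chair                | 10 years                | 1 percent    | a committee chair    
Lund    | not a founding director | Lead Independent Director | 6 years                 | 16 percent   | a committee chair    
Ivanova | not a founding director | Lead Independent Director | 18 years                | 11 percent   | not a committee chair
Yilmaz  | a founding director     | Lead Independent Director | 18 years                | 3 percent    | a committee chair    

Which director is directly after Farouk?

Ruiz

By continuous board tenure (higher first): Ivanova and Yilmaz (both 18 years); then Farouk and Ruiz (both 10 years); then Lund (6 years).
Ivanova and Yilmaz are each Lead Independent Director, so the next rule applies.
Among Ivanova and Yilmaz, by equity stake (higher first): Ivanova (11 percent) before Yilmaz (3 percent).
Farouk and Ruiz are each Vice Chair, so the next rule applies.
Among Farouk and Ruiz, by equity stake (higher first): Farouk (4 percent) before Ruiz (1 percent).
Order: Ivanova, Yilmaz, Farouk, Ruiz, Lund.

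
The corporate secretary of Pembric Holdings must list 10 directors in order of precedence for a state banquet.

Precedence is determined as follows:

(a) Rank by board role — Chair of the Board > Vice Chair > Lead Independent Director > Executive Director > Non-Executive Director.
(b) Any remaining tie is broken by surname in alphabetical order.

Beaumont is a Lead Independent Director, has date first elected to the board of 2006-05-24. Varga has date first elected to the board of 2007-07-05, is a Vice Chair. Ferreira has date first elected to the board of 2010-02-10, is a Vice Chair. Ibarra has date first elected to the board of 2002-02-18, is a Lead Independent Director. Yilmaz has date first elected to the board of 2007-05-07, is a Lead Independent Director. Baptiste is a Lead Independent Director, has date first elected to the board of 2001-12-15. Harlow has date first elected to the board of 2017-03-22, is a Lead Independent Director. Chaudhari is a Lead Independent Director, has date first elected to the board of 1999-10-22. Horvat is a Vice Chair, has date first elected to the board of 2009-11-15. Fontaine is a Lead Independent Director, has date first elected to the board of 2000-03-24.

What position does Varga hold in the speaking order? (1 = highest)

3

By board role: Ferreira, Horvat and Varga (Vice Chair); then Baptiste, Beaumont, Chaudhari, Fontaine, Harlow, Ibarra and Yilmaz (Lead Independent Director).
Among Ferreira, Horvat and Varga, alphabetically by surname: Ferreira before Horvat before Varga.
Among Baptiste, Beaumont, Chaudhari, Fontaine, Harlow, Ibarra and Yilmaz, alphabetically by surname: Baptiste before Beaumont before Chaudhari before Fontaine before Harlow before Ibarra before Yilmaz.
Order: Ferreira, Horvat, Varga, Baptiste, Beaumont, Chaudhari, Fontaine, Harlow, Ibarra, Yilmaz. So position 3.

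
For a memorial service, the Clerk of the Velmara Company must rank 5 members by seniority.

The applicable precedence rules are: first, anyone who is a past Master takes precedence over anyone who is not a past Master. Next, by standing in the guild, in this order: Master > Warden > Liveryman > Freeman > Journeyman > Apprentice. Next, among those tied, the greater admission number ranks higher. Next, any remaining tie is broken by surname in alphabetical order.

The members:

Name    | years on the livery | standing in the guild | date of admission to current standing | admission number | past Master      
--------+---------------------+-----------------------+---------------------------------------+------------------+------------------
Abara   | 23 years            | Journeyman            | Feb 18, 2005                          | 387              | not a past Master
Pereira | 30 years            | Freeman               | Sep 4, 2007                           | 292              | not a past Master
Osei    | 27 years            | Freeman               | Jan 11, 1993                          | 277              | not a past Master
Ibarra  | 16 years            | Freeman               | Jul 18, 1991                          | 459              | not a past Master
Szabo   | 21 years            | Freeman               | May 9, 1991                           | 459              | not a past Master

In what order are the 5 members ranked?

By the first rule: Ibarra, Szabo, Pereira, Osei and Abara (each not a past Master).
Among Ibarra, Szabo, Pereira, Osei and Abara, by standing in the guild: Ibarra, Szabo, Pereira and Osei (Freeman) before Abara (Journeyman).
Among Ibarra, Szabo, Pereira and Osei, by admission number (higher first): Ibarra and Szabo (459) before Pereira (292) before Osei (277).
Among Ibarra and Szabo, alphabetically by surname: Ibarra before Szabo.
Full order: Ibarra, Szabo, Pereira, Osei, Abara.

Ibarra, Szabo, Pereira, Osei, Abara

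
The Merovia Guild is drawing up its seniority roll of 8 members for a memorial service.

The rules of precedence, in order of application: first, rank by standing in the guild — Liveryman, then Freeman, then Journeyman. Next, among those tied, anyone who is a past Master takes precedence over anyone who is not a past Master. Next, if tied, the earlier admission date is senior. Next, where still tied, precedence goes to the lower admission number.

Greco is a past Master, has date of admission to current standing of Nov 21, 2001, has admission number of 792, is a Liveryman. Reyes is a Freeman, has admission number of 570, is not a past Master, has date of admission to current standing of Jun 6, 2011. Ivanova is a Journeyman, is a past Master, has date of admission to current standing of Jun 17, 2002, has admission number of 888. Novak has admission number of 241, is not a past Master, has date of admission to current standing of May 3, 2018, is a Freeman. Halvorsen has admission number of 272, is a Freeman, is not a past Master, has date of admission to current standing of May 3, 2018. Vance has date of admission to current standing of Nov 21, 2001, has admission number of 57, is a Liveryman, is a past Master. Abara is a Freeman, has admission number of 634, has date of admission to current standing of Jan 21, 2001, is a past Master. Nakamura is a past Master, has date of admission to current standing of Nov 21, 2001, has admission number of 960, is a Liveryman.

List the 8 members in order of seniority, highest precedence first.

By standing in the guild: Vance, Greco and Nakamura (Liveryman); then Abara, Reyes, Novak and Halvorsen (Freeman); then Ivanova (Journeyman).
Vance, Greco and Nakamura are each a past Master, so the next rule applies.
Vance, Greco and Nakamura all have date of admission to current standing Nov 21, 2001, so the next rule applies.
Among Vance, Greco and Nakamura, by admission number (lower first): Vance (57) before Greco (792) before Nakamura (960).
Among Abara, Reyes, Novak and Halvorsen, a past Master before not a past Master: Abara (a past Master) before Reyes, Novak and Halvorsen (not a past Master).
Among Reyes, Novak and Halvorsen, by date of admission to current standing (earlier first): Reyes (Jun 6, 2011) before Novak and Halvorsen (May 3, 2018).
Among Novak and Halvorsen, by admission number (lower first): Novak (241) before Halvorsen (272).
Full order: Vance, Greco, Nakamura, Abara, Reyes, Novak, Halvorsen, Ivanova.

Vance, Greco, Nakamura, Abara, Reyes, Novak, Halvorsen, Ivanova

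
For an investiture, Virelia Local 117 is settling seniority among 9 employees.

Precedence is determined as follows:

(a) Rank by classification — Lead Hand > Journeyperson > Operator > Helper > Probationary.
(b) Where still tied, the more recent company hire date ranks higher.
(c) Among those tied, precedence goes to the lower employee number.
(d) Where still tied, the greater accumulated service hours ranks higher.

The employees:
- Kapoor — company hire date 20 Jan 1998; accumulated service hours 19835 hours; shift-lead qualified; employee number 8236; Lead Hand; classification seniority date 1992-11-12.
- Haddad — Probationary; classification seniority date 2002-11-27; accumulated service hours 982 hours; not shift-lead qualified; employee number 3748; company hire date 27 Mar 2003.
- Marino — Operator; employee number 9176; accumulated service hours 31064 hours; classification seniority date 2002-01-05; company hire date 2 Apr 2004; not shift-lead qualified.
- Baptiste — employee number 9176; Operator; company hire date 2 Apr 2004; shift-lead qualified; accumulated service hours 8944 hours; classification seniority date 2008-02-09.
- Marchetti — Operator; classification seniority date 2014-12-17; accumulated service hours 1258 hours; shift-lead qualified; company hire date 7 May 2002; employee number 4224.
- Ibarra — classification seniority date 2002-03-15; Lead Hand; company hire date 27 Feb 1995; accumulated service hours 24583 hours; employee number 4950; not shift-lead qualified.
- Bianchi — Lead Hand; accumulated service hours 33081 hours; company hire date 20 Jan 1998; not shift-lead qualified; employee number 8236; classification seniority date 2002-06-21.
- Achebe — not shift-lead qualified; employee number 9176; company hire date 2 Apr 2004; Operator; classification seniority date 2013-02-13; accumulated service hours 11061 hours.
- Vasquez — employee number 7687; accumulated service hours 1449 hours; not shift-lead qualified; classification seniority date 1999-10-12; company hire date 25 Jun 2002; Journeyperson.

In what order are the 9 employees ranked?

By classification: Bianchi, Kapoor and Ibarra (Lead Hand); then Vasquez (Journeyperson); then Marino, Achebe, Baptiste and Marchetti (Operator); then Haddad (Probationary).
Among Bianchi, Kapoor and Ibarra, by company hire date (later first): Bianchi and Kapoor (20 Jan 1998) before Ibarra (27 Feb 1995).
Bianchi and Kapoor both have employee number 8236, so the next rule applies.
Among Bianchi and Kapoor, by accumulated service hours (higher first): Bianchi (33081 hours) before Kapoor (19835 hours).
Among Marino, Achebe, Baptiste and Marchetti, by company hire date (later first): Marino, Achebe and Baptiste (2 Apr 2004) before Marchetti (7 May 2002).
Marino, Achebe and Baptiste all have employee number 9176, so the next rule applies.
Among Marino, Achebe and Baptiste, by accumulated service hours (higher first): Marino (31064 hours) before Achebe (11061 hours) before Baptiste (8944 hours).
Full order: Bianchi, Kapoor, Ibarra, Vasquez, Marino, Achebe, Baptiste, Marchetti, Haddad.

Bianchi, Kapoor, Ibarra, Vasquez, Marino, Achebe, Baptiste, Marchetti, Haddad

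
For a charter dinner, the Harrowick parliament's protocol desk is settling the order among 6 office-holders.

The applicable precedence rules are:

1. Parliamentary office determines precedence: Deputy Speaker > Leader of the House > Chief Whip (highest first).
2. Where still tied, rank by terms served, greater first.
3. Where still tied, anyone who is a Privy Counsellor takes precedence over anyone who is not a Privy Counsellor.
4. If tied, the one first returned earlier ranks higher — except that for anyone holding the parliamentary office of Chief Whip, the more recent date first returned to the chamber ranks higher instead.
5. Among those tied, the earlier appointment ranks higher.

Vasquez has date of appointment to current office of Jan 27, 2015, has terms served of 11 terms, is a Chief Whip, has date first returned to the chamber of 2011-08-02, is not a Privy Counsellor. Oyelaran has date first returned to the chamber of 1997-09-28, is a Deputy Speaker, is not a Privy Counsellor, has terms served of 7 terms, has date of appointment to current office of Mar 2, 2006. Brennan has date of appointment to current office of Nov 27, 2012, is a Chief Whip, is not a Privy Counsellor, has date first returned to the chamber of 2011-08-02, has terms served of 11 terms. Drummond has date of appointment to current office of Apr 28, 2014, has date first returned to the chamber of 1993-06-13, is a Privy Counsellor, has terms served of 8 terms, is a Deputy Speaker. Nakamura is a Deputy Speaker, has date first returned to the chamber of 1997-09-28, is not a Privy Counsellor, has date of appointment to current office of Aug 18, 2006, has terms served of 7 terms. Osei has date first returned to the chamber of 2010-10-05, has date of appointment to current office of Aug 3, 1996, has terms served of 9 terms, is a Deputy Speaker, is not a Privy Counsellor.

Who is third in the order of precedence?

By parliamentary office: Osei, Drummond, Oyelaran and Nakamura (Deputy Speaker); then Brennan and Vasquez (Chief Whip).
Among Osei, Drummond, Oyelaran and Nakamura, by terms served (higher first): Osei (9 terms) before Drummond (8 terms) before Oyelaran and Nakamura (7 terms).
Oyelaran and Nakamura are each not a Privy Counsellor, so the next rule applies.
Oyelaran and Nakamura both have date first returned to the chamber 1997-09-28, so the next rule applies.
Among Oyelaran and Nakamura, by date of appointment to current office (earlier first): Oyelaran (Mar 2, 2006) before Nakamura (Aug 18, 2006).
Brennan and Vasquez both have terms served 11 terms, so the next rule applies.
Brennan and Vasquez are each not a Privy Counsellor, so the next rule applies.
Brennan and Vasquez both have date first returned to the chamber 2011-08-02, so the next rule applies.
Among Brennan and Vasquez, by date of appointment to current office (earlier first): Brennan (Nov 27, 2012) before Vasquez (Jan 27, 2015).
Order: Osei, Drummond, Oyelaran, Nakamura, Brennan, Vasquez.

Oyelaran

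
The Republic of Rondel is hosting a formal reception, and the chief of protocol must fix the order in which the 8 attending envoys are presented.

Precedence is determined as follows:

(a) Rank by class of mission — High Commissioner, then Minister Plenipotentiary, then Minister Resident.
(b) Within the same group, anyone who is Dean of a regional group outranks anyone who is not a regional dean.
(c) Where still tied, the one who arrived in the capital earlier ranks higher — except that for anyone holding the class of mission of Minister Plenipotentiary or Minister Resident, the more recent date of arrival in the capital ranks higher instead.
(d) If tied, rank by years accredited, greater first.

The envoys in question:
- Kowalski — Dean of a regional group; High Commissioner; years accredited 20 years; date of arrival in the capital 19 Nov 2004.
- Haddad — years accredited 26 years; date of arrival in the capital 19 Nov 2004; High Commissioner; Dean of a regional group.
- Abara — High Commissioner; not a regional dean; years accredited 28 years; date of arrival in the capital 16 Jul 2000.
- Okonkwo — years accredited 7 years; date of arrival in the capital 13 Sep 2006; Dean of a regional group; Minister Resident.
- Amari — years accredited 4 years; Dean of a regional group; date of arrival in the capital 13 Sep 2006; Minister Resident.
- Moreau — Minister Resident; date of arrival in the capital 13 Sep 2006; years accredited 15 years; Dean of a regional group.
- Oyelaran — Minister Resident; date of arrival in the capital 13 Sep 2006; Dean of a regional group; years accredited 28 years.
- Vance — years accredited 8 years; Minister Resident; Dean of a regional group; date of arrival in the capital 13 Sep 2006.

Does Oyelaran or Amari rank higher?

Oyelaran

By class of mission: Haddad, Kowalski and Abara (High Commissioner); then Oyelaran, Moreau, Vance, Okonkwo and Amari (Minister Resident).
Among Haddad, Kowalski and Abara, Dean of a regional group before not a regional dean: Haddad and Kowalski (Dean of a regional group) before Abara (not a regional dean).
Haddad and Kowalski both have date of arrival in the capital 19 Nov 2004, so the next rule applies.
Among Haddad and Kowalski, by years accredited (higher first): Haddad (26 years) before Kowalski (20 years).
Oyelaran, Moreau, Vance, Okonkwo and Amari are each Dean of a regional group, so the next rule applies.
Oyelaran, Moreau, Vance, Okonkwo and Amari all have date of arrival in the capital 13 Sep 2006, so the next rule applies.
Among Oyelaran, Moreau, Vance, Okonkwo and Amari, by years accredited (higher first): Oyelaran (28 years) before Moreau (15 years) before Vance (8 years) before Okonkwo (7 years) before Amari (4 years).
So Oyelaran takes precedence.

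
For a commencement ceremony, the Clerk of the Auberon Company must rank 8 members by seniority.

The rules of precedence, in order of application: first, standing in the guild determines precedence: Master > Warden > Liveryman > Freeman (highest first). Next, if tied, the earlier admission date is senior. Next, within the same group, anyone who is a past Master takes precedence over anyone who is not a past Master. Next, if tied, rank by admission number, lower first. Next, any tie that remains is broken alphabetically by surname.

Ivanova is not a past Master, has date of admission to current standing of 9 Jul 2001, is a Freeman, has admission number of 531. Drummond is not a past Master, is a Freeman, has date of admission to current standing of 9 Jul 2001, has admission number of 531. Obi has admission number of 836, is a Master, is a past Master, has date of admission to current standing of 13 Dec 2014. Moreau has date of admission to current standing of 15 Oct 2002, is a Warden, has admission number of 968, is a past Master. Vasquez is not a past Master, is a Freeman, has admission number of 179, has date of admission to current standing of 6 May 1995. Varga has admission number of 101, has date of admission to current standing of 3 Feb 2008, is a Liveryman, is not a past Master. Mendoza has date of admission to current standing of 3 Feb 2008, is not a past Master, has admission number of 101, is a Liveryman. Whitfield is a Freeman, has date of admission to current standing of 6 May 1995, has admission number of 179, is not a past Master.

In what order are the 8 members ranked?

By standing in the guild: Obi (Master); then Moreau (Warden); then Mendoza and Varga (Liveryman); then Vasquez, Whitfield, Drummond and Ivanova (Freeman).
Mendoza and Varga both have date of admission to current standing 3 Feb 2008, so the next rule applies.
Mendoza and Varga are each not a past Master, so the next rule applies.
Mendoza and Varga both have admission number 101, so the next rule applies.
Among Mendoza and Varga, alphabetically by surname: Mendoza before Varga.
Among Vasquez, Whitfield, Drummond and Ivanova, by date of admission to current standing (earlier first): Vasquez and Whitfield (6 May 1995) before Drummond and Ivanova (9 Jul 2001).
Vasquez and Whitfield are each not a past Master, so the next rule applies.
Vasquez and Whitfield both have admission number 179, so the next rule applies.
Among Vasquez and Whitfield, alphabetically by surname: Vasquez before Whitfield.
Drummond and Ivanova are each not a past Master, so the next rule applies.
Drummond and Ivanova both have admission number 531, so the next rule applies.
Among Drummond and Ivanova, alphabetically by surname: Drummond before Ivanova.
Full order: Obi, Moreau, Mendoza, Varga, Vasquez, Whitfield, Drummond, Ivanova.

Obi, Moreau, Mendoza, Varga, Vasquez, Whitfield, Drummond, Ivanova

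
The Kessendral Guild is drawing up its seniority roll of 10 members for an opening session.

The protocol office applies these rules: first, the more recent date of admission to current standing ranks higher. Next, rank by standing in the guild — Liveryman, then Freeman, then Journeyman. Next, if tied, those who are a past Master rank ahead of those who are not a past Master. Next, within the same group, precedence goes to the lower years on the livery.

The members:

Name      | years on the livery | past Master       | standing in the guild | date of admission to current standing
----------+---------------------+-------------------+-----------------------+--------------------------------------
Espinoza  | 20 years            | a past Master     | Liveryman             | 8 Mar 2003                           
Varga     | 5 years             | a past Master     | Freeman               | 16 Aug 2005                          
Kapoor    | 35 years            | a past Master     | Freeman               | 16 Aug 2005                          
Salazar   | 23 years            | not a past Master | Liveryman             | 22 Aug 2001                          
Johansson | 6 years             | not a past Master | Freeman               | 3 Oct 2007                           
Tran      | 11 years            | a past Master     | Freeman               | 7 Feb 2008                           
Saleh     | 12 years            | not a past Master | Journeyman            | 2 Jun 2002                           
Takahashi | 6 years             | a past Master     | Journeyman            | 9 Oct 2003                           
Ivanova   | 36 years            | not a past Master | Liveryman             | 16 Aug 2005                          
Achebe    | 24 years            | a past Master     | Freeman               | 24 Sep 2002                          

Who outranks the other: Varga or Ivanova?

Ivanova

By date of admission to current standing (later first): Tran (7 Feb 2008); then Johansson (3 Oct 2007); then Ivanova, Varga and Kapoor (each 16 Aug 2005); then Takahashi (9 Oct 2003); then Espinoza (8 Mar 2003); then Achebe (24 Sep 2002); then Saleh (2 Jun 2002); then Salazar (22 Aug 2001).
Among Ivanova, Varga and Kapoor, by standing in the guild: Ivanova (Liveryman) before Varga and Kapoor (Freeman).
Varga and Kapoor are each a past Master, so the next rule applies.
Among Varga and Kapoor, by years on the livery (lower first): Varga (5 years) before Kapoor (35 years).
So Ivanova takes precedence.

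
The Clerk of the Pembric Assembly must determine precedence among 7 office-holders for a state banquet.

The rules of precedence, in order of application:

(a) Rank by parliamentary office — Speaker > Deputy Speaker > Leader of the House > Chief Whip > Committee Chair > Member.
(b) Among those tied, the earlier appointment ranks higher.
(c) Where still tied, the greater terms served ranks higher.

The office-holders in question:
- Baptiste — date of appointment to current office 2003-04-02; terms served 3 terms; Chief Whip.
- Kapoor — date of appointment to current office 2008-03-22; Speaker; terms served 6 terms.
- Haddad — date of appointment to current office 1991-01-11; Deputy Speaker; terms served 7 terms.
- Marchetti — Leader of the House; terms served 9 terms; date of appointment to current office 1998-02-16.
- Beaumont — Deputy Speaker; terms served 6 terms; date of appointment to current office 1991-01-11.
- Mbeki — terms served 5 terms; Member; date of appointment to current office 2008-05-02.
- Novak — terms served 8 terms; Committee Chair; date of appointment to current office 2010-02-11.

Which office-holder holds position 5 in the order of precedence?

By parliamentary office: Kapoor (Speaker); then Haddad and Beaumont (Deputy Speaker); then Marchetti (Leader of the House); then Baptiste (Chief Whip); then Novak (Committee Chair); then Mbeki (Member).
Haddad and Beaumont both have date of appointment to current office 1991-01-11, so the next rule applies.
Among Haddad and Beaumont, by terms served (higher first): Haddad (7 terms) before Beaumont (6 terms).
Order: Kapoor, Haddad, Beaumont, Marchetti, Baptiste, Novak, Mbeki.

Baptiste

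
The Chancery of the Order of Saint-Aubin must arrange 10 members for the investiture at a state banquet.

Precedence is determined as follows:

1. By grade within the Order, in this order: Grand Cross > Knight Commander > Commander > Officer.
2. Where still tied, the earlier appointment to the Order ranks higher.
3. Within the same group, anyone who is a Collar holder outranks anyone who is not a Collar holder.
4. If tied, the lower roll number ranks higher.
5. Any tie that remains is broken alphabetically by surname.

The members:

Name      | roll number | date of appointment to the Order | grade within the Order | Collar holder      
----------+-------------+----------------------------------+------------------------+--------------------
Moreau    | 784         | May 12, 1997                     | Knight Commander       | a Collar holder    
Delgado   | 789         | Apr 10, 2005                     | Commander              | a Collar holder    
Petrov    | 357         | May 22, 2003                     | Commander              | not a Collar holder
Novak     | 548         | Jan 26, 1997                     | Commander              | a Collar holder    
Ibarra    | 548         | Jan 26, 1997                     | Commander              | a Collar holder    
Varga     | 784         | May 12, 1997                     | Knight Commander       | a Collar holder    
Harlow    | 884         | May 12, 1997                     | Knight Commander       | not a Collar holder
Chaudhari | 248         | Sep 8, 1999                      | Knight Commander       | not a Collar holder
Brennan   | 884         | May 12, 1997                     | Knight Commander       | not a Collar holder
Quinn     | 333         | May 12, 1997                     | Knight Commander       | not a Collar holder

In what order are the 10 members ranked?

By grade within the Order: Moreau, Varga, Quinn, Brennan, Harlow and Chaudhari (Knight Commander); then Ibarra, Novak, Petrov and Delgado (Commander).
Among Moreau, Varga, Quinn, Brennan, Harlow and Chaudhari, by date of appointment to the Order (earlier first): Moreau, Varga, Quinn, Brennan and Harlow (May 12, 1997) before Chaudhari (Sep 8, 1999).
Among Moreau, Varga, Quinn, Brennan and Harlow, a Collar holder before not a Collar holder: Moreau and Varga (a Collar holder) before Quinn, Brennan and Harlow (not a Collar holder).
Moreau and Varga both have roll number 784, so the next rule applies.
Among Moreau and Varga, alphabetically by surname: Moreau before Varga.
Among Quinn, Brennan and Harlow, by roll number (lower first): Quinn (333) before Brennan and Harlow (884).
Among Brennan and Harlow, alphabetically by surname: Brennan before Harlow.
Among Ibarra, Novak, Petrov and Delgado, by date of appointment to the Order (earlier first): Ibarra and Novak (Jan 26, 1997) before Petrov (May 22, 2003) before Delgado (Apr 10, 2005).
Ibarra and Novak are each a Collar holder, so the next rule applies.
Ibarra and Novak both have roll number 548, so the next rule applies.
Among Ibarra and Novak, alphabetically by surname: Ibarra before Novak.
Full order: Moreau, Varga, Quinn, Brennan, Harlow, Chaudhari, Ibarra, Novak, Petrov, Delgado.

Moreau, Varga, Quinn, Brennan, Harlow, Chaudhari, Ibarra, Novak, Petrov, Delgado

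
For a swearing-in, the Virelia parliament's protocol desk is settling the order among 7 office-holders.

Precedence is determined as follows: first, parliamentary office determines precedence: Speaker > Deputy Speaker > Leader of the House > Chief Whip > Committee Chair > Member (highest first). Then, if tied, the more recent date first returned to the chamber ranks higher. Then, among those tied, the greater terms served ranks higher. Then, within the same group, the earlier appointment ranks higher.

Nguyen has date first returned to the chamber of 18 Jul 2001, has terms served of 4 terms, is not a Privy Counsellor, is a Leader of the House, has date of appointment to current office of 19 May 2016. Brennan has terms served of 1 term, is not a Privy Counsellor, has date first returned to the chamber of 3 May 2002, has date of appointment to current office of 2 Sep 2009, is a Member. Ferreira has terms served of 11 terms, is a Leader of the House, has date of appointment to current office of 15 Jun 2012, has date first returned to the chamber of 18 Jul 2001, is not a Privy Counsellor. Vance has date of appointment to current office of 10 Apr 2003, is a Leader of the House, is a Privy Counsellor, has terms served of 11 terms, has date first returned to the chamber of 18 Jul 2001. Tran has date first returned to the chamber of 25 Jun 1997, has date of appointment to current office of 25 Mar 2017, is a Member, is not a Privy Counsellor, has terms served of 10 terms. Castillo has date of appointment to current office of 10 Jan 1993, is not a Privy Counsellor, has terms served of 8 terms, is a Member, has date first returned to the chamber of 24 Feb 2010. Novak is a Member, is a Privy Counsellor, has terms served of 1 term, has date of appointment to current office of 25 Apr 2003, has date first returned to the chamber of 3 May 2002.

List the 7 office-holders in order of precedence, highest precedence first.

Vance, Ferreira, Nguyen, Castillo, Novak, Brennan, Tran

By parliamentary office: Vance, Ferreira and Nguyen (Leader of the House); then Castillo, Novak, Brennan and Tran (Member).
Vance, Ferreira and Nguyen all have date first returned to the chamber 18 Jul 2001, so the next rule applies.
Among Vance, Ferreira and Nguyen, by terms served (higher first): Vance and Ferreira (11 terms) before Nguyen (4 terms).
Among Vance and Ferreira, by date of appointment to current office (earlier first): Vance (10 Apr 2003) before Ferreira (15 Jun 2012).
Among Castillo, Novak, Brennan and Tran, by date first returned to the chamber (later first): Castillo (24 Feb 2010) before Novak and Brennan (3 May 2002) before Tran (25 Jun 1997).
Novak and Brennan both have terms served 1 term, so the next rule applies.
Among Novak and Brennan, by date of appointment to current office (earlier first): Novak (25 Apr 2003) before Brennan (2 Sep 2009).
Full order: Vance, Ferreira, Nguyen, Castillo, Novak, Brennan, Tran.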